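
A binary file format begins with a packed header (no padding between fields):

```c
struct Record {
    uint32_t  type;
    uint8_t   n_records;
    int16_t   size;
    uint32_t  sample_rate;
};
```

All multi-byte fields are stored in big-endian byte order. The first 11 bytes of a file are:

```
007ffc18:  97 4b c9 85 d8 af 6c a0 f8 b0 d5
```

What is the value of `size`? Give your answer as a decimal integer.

-20628

`size` follows `type` (4 B), `n_records` (1 B), so it starts at offset 4 + 1 = 5 and occupies 2 bytes.
Bytes at offsets 5..6: AF 6C.
Big-endian stores the most-significant byte at the lowest address.
The bytes are already most-significant first: 0xAF6C.
Top bit is set, so as a signed 16-bit value this is 0xAF6C − 2^16 = -20628.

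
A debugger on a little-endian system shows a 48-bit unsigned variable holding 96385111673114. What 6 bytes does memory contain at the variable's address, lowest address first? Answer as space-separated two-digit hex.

1A C9 57 68 A9 57

96385111673114 in hexadecimal, padded to 48 bits, is 0x57A96857C91A.
Split into bytes (most-significant first): 57 A9 68 57 C9 1A.
Little-endian: lowest address holds the least-significant byte.
So at ascending addresses the bytes are 1A C9 57 68 A9 57.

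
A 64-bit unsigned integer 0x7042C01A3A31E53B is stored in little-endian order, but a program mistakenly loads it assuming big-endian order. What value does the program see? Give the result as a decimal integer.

Stored little-endian, the bytes at ascending addresses are 3B E5 31 3A 1A C0 42 70.
Read back as big-endian, the last byte is least significant, giving 0x3BE5313A1AC04270.
0x3BE5313A1AC04270 = 4315909943531160176.

4315909943531160176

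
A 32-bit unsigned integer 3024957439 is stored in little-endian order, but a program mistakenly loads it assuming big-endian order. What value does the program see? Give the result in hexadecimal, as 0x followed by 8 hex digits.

0xFF2F4DB4

3024957439 in 32-bit hexadecimal is 0xB44D2FFF.
Stored little-endian, the bytes at ascending addresses are FF 2F 4D B4.
Read back as big-endian, the last byte is least significant, giving 0xFF2F4DB4.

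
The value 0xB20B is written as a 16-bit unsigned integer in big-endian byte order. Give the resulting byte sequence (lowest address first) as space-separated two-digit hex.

B2 0B

Split into bytes (most-significant first): B2 0B.
Big-endian: lowest address holds the most-significant byte.
So the memory order matches the most-significant-first order: B2 0B.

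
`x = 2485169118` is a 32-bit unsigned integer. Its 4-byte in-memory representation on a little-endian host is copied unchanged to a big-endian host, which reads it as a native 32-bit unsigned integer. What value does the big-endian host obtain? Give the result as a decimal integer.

3735756948

2485169118 in 32-bit hexadecimal is 0x9420ABDE.
Stored little-endian, the bytes at ascending addresses are DE AB 20 94.
Read back as big-endian, the last byte is least significant, giving 0xDEAB2094.
0xDEAB2094 = 3735756948.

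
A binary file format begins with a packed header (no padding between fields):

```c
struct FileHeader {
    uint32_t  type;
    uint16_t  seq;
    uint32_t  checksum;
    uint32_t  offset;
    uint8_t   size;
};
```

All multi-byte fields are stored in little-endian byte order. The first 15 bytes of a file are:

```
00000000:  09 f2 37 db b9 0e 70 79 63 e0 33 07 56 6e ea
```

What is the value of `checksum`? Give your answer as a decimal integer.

3764615536

`checksum` follows `type` (4 B), `seq` (2 B), so it starts at offset 4 + 2 = 6 and occupies 4 bytes.
Bytes at offsets 6..9: 70 79 63 E0.
Little-endian stores the least-significant byte at the lowest address.
Reassemble most-significant byte first: E0 63 79 70 → 0xE0637970.
0xE0637970 = 3764615536.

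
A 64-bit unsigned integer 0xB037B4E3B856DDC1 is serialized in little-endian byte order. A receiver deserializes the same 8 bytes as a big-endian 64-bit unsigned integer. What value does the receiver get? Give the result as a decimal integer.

13969416971267356592

Stored little-endian, the bytes at ascending addresses are C1 DD 56 B8 E3 B4 37 B0.
Read back as big-endian, the last byte is least significant, giving 0xC1DD56B8E3B437B0.
0xC1DD56B8E3B437B0 = 13969416971267356592.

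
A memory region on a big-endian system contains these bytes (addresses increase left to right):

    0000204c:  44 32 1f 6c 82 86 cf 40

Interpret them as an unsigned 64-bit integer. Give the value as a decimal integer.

Big-endian stores the most-significant byte at the lowest address.
The bytes are already most-significant first: 0x44321F6C8286CF40.
0x44321F6C8286CF40 = 4914024694321434432.

4914024694321434432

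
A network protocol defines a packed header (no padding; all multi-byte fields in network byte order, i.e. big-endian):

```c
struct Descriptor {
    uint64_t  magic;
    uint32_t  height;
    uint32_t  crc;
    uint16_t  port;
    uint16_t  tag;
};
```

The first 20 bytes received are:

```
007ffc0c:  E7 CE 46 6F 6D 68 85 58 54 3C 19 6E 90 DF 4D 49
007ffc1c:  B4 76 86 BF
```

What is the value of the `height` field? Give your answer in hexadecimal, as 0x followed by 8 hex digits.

`height` follows `magic` (8 bytes), so it starts at byte offset 8 and occupies 4 bytes.
Bytes at offsets 8..11: 54 3C 19 6E.
In big-endian order the high byte comes first in memory.
The bytes are already most-significant first: 0x543C196E.

0x543C196E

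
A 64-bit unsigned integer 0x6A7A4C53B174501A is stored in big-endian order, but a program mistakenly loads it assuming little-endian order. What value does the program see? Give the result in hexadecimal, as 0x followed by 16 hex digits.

Stored big-endian, the bytes at ascending addresses are 6A 7A 4C 53 B1 74 50 1A.
Read back as little-endian, the first byte is least significant, giving 0x1A5074B1534C7A6A.

0x1A5074B1534C7A6A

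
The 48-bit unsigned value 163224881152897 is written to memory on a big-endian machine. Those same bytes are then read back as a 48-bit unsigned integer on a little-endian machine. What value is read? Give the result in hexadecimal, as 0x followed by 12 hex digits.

163224881152897 in 48-bit hexadecimal is 0x9473C10F4381.
Stored big-endian, the bytes at ascending addresses are 94 73 C1 0F 43 81.
Read back as little-endian, the first byte is least significant, giving 0x81430FC17394.

0x81430FC17394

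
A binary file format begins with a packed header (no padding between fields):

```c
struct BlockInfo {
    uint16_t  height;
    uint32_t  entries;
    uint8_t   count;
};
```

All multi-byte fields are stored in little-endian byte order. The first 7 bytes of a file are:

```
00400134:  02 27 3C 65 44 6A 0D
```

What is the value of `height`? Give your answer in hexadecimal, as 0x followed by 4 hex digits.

`height` is the first field, at byte offset 0, occupying 2 bytes.
Bytes at offsets 0..1: 02 27.
Little-endian: lowest address holds the least-significant byte.
Reassemble most-significant byte first: 27 02 → 0x2702.

0x2702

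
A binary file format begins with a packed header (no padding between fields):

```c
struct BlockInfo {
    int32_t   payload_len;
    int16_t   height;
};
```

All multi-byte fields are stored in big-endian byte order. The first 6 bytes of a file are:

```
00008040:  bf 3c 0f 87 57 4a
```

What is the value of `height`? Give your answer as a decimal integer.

22346

`height` follows `payload_len` (4 bytes), so it starts at byte offset 4 and occupies 2 bytes.
Bytes at offsets 4..5: 57 4A.
Big-endian stores the most-significant byte at the lowest address.
The bytes are already most-significant first: 0x574A.
0x574A = 22346.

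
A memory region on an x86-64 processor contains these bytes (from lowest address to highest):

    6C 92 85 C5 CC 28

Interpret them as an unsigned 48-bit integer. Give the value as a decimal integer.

Little-endian stores the least-significant byte at the lowest address.
Reassemble most-significant byte first: 28 CC C5 85 92 6C → 0x28CCC585926C.
0x28CCC585926C = 44859952304748.

44859952304748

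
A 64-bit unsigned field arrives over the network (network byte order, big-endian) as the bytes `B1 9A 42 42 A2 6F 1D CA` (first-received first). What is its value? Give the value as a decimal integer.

12797614145087151562

In big-endian order the high byte comes first in memory.
The bytes are already most-significant first: 0xB19A4242A26F1DCA.
0xB19A4242A26F1DCA = 12797614145087151562.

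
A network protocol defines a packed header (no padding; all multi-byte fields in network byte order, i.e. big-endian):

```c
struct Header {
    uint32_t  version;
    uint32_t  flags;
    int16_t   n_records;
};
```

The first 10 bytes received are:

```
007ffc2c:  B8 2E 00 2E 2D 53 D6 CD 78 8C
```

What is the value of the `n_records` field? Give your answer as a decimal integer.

`n_records` follows `version` (4 B), `flags` (4 B), so it starts at offset 4 + 4 = 8 and occupies 2 bytes.
Bytes at offsets 8..9: 78 8C.
In big-endian order the high byte comes first in memory.
The bytes are already most-significant first: 0x788C.
0x788C = 30860.

30860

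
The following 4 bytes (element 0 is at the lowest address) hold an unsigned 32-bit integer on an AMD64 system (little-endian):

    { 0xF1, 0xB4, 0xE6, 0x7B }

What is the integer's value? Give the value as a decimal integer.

2078717169

Little-endian stores the least-significant byte at the lowest address.
Reassemble most-significant byte first: 7B E6 B4 F1 → 0x7BE6B4F1.
0x7BE6B4F1 = 2078717169.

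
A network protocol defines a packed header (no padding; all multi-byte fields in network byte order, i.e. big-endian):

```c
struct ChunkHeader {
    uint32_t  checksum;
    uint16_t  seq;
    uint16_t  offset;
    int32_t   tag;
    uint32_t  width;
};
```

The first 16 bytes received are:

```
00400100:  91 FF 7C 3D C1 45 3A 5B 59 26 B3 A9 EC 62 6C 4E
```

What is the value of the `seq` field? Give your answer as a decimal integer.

49477

`seq` follows `checksum` (4 bytes), so it starts at byte offset 4 and occupies 2 bytes.
Bytes at offsets 4..5: C1 45.
In big-endian order the high byte comes first in memory.
The bytes are already most-significant first: 0xC145.
0xC145 = 49477.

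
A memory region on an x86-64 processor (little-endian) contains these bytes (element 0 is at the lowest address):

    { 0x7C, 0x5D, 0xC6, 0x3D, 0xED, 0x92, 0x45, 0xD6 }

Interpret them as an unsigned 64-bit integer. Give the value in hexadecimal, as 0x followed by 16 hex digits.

0xD64592ED3DC65D7C

Little-endian: lowest address holds the least-significant byte.
Reassemble most-significant byte first: D6 45 92 ED 3D C6 5D 7C → 0xD64592ED3DC65D7C.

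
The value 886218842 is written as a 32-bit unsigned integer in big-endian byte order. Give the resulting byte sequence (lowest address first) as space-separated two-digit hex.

886218842 in hexadecimal, padded to 32 bits, is 0x34D2A05A.
Split into bytes (most-significant first): 34 D2 A0 5A.
Big-endian stores the most-significant byte at the lowest address.
So the memory order matches the most-significant-first order: 34 D2 A0 5A.

34 D2 A0 5A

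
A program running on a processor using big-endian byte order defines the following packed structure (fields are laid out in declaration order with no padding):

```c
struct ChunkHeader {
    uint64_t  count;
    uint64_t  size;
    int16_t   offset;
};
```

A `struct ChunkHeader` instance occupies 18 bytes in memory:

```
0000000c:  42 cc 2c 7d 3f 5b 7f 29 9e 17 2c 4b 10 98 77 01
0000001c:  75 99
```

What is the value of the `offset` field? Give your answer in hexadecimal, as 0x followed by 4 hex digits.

0x7599

`offset` follows `count` (8 B), `size` (8 B), so it starts at offset 8 + 8 = 16 and occupies 2 bytes.
Bytes at offsets 16..17: 75 99.
Big-endian stores the most-significant byte at the lowest address.
The bytes are already most-significant first: 0x7599.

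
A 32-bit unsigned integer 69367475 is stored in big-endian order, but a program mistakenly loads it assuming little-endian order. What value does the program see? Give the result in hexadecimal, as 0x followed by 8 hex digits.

69367475 in 32-bit hexadecimal is 0x042276B3.
Stored big-endian, the bytes at ascending addresses are 04 22 76 B3.
Read back as little-endian, the first byte is least significant, giving 0xB3762204.

0xB3762204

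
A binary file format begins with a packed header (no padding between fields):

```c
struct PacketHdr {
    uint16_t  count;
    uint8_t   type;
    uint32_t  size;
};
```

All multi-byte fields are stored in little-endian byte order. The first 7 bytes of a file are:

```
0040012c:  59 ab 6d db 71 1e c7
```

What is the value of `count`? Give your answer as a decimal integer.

43865

`count` is the first field, at byte offset 0, occupying 2 bytes.
Bytes at offsets 0..1: 59 AB.
Little-endian stores the least-significant byte at the lowest address.
Reassemble most-significant byte first: AB 59 → 0xAB59.
0xAB59 = 43865.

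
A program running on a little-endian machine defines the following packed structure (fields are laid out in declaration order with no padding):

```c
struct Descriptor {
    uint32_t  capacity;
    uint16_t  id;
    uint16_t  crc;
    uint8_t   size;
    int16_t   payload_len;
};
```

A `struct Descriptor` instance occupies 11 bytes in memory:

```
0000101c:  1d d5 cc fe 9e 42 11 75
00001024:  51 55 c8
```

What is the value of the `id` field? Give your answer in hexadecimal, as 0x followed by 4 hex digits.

`id` follows `capacity` (4 bytes), so it starts at byte offset 4 and occupies 2 bytes.
Bytes at offsets 4..5: 9E 42.
Little-endian stores the least-significant byte at the lowest address.
Reassemble most-significant byte first: 42 9E → 0x429E.

0x429E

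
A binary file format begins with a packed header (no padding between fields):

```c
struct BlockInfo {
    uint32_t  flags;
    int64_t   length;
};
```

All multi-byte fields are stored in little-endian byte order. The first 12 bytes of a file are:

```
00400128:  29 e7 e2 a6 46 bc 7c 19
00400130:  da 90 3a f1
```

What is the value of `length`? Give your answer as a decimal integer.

-1064379095514825658

`length` follows `flags` (4 bytes), so it starts at byte offset 4 and occupies 8 bytes.
Bytes at offsets 4..11: 46 BC 7C 19 DA 90 3A F1.
In little-endian order the low byte comes first in memory.
Reassemble most-significant byte first: F1 3A 90 DA 19 7C BC 46 → 0xF13A90DA197CBC46.
Top bit is set, so as a signed 64-bit value this is 0xF13A90DA197CBC46 − 2^64 = -1064379095514825658.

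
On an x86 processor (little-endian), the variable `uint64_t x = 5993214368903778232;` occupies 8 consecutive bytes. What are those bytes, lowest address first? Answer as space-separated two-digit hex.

5993214368903778232 in hexadecimal, padded to 64 bits, is 0x532C2CB71146CFB8.
Split into bytes (most-significant first): 53 2C 2C B7 11 46 CF B8.
In little-endian order the low byte comes first in memory.
So at ascending addresses the bytes are B8 CF 46 11 B7 2C 2C 53.

B8 CF 46 11 B7 2C 2C 53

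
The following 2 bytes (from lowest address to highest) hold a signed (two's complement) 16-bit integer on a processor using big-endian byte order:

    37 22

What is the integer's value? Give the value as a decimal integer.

Big-endian stores the most-significant byte at the lowest address.
The bytes are already most-significant first: 0x3722.
0x3722 = 14114.

14114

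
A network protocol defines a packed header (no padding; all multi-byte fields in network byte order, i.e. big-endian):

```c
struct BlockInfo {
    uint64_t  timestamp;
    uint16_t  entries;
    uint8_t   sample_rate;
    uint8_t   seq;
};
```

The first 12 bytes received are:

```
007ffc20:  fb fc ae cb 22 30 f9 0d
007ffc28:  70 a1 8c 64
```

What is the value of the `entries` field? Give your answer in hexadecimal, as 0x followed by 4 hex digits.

0x70A1

`entries` follows `timestamp` (8 bytes), so it starts at byte offset 8 and occupies 2 bytes.
Bytes at offsets 8..9: 70 A1.
Big-endian stores the most-significant byte at the lowest address.
The bytes are already most-significant first: 0x70A1.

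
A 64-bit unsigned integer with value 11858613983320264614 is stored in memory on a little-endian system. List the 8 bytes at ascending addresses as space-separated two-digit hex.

A6 CF 48 94 96 42 92 A4

11858613983320264614 in hexadecimal, padded to 64 bits, is 0xA49242969448CFA6.
Split into bytes (most-significant first): A4 92 42 96 94 48 CF A6.
Little-endian: lowest address holds the least-significant byte.
So at ascending addresses the bytes are A6 CF 48 94 96 42 92 A4.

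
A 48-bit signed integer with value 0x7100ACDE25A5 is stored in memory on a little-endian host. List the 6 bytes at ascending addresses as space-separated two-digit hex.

A5 25 DE AC 00 71

Split into bytes (most-significant first): 71 00 AC DE 25 A5.
Little-endian: lowest address holds the least-significant byte.
So at ascending addresses the bytes are A5 25 DE AC 00 71.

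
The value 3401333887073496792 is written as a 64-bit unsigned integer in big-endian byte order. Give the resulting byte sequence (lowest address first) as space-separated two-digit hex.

3401333887073496792 in hexadecimal, padded to 64 bits, is 0x2F33F7263583AED8.
Split into bytes (most-significant first): 2F 33 F7 26 35 83 AE D8.
Big-endian: lowest address holds the most-significant byte.
So the memory order matches the most-significant-first order: 2F 33 F7 26 35 83 AE D8.

2F 33 F7 26 35 83 AE D8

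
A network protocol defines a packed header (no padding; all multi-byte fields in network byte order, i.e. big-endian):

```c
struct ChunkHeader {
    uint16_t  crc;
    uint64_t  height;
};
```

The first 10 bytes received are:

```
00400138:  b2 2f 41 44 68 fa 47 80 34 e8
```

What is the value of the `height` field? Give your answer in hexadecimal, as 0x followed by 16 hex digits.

0x414468FA478034E8

`height` follows `crc` (2 bytes), so it starts at byte offset 2 and occupies 8 bytes.
Bytes at offsets 2..9: 41 44 68 FA 47 80 34 E8.
Big-endian: lowest address holds the most-significant byte.
The bytes are already most-significant first: 0x414468FA478034E8.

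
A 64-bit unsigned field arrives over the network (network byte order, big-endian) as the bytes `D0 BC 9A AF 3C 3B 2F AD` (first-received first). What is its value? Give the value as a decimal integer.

In big-endian order the high byte comes first in memory.
The bytes are already most-significant first: 0xD0BC9AAF3C3B2FAD.
0xD0BC9AAF3C3B2FAD = 15041066932931080109.

15041066932931080109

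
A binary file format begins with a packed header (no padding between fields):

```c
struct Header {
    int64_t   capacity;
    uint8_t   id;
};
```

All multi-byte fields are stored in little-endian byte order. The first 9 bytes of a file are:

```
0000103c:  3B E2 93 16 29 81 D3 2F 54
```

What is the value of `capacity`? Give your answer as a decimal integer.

3446240153340994107

`capacity` is the first field, at byte offset 0, occupying 8 bytes.
Bytes at offsets 0..7: 3B E2 93 16 29 81 D3 2F.
Little-endian: lowest address holds the least-significant byte.
Reassemble most-significant byte first: 2F D3 81 29 16 93 E2 3B → 0x2FD381291693E23B.
0x2FD381291693E23B = 3446240153340994107.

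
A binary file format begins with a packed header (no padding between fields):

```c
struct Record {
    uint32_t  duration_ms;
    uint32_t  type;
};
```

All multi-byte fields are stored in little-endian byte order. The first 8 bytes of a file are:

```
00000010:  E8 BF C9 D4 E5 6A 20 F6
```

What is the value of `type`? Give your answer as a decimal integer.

4129319653

`type` follows `duration_ms` (4 bytes), so it starts at byte offset 4 and occupies 4 bytes.
Bytes at offsets 4..7: E5 6A 20 F6.
Little-endian: lowest address holds the least-significant byte.
Reassemble most-significant byte first: F6 20 6A E5 → 0xF6206AE5.
0xF6206AE5 = 4129319653.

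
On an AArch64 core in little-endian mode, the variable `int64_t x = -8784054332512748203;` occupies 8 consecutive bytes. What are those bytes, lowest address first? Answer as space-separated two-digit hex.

Two's complement of -8784054332512748203 in 64 bits: 8784054332512748203 = 0x79E73AE0212742AB; invert → 0x8618C51FDED8BD54; add 1 → 0x8618C51FDED8BD55.
Split into bytes (most-significant first): 86 18 C5 1F DE D8 BD 55.
Little-endian: lowest address holds the least-significant byte.
So at ascending addresses the bytes are 55 BD D8 DE 1F C5 18 86.

55 BD D8 DE 1F C5 18 86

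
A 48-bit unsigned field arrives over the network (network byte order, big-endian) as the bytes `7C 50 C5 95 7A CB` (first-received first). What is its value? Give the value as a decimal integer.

In big-endian order the high byte comes first in memory.
The bytes are already most-significant first: 0x7C50C5957ACB.
0x7C50C5957ACB = 136686354135755.

136686354135755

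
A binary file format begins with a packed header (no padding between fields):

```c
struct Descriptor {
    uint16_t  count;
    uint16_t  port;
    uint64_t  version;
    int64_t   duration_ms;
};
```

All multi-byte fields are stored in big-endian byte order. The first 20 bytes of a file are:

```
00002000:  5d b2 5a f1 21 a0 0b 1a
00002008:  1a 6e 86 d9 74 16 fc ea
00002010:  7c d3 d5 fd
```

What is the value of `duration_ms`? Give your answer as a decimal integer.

8365151441934079485

`duration_ms` follows `count` (2 B), `port` (2 B), `version` (8 B), so it starts at offset 2 + 2 + 8 = 12 and occupies 8 bytes.
Bytes at offsets 12..19: 74 16 FC EA 7C D3 D5 FD.
Big-endian stores the most-significant byte at the lowest address.
The bytes are already most-significant first: 0x7416FCEA7CD3D5FD.
0x7416FCEA7CD3D5FD = 8365151441934079485.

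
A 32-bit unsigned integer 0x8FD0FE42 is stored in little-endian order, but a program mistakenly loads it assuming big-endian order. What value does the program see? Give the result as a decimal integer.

1123995791

Stored little-endian, the bytes at ascending addresses are 42 FE D0 8F.
Read back as big-endian, the last byte is least significant, giving 0x42FED08F.
0x42FED08F = 1123995791.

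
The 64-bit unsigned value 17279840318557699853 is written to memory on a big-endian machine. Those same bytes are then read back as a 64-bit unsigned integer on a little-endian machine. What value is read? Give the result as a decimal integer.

990539696995290863

17279840318557699853 in 64-bit hexadecimal is 0xEFCE53379B1ABF0D.
Stored big-endian, the bytes at ascending addresses are EF CE 53 37 9B 1A BF 0D.
Read back as little-endian, the first byte is least significant, giving 0x0DBF1A9B3753CEEF.
0x0DBF1A9B3753CEEF = 990539696995290863.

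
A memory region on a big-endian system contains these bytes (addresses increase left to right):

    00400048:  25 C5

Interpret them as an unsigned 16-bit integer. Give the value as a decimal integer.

In big-endian order the high byte comes first in memory.
The bytes are already most-significant first: 0x25C5.
0x25C5 = 9669.

9669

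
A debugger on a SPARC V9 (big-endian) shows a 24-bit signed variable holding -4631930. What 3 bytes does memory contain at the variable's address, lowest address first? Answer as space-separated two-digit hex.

Two's complement of -4631930 in 24 bits: 4631930 = 0x46AD7A; invert → 0xB95285; add 1 → 0xB95286.
Split into bytes (most-significant first): B9 52 86.
Big-endian stores the most-significant byte at the lowest address.
So the memory order matches the most-significant-first order: B9 52 86.

B9 52 86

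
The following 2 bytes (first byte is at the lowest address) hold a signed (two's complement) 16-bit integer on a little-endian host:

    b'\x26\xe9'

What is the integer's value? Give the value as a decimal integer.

Little-endian: lowest address holds the least-significant byte.
Reassemble most-significant byte first: E9 26 → 0xE926.
Top bit is set, so as a signed 16-bit value this is 0xE926 − 2^16 = -5850.

-5850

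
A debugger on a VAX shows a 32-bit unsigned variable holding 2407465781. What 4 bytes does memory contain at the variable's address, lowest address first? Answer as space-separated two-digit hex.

35 03 7F 8F

2407465781 in hexadecimal, padded to 32 bits, is 0x8F7F0335.
Split into bytes (most-significant first): 8F 7F 03 35.
In little-endian order the low byte comes first in memory.
So at ascending addresses the bytes are 35 03 7F 8F.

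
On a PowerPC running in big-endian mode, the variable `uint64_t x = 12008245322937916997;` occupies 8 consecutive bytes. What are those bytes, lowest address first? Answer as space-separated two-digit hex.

12008245322937916997 in hexadecimal, padded to 64 bits, is 0xA6A5DB7FB175DE45.
Split into bytes (most-significant first): A6 A5 DB 7F B1 75 DE 45.
Big-endian stores the most-significant byte at the lowest address.
So the memory order matches the most-significant-first order: A6 A5 DB 7F B1 75 DE 45.

A6 A5 DB 7F B1 75 DE 45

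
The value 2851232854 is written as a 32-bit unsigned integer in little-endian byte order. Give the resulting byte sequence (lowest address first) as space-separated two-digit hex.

2851232854 in hexadecimal, padded to 32 bits, is 0xA9F25C56.
Split into bytes (most-significant first): A9 F2 5C 56.
Little-endian: lowest address holds the least-significant byte.
So at ascending addresses the bytes are 56 5C F2 A9.

56 5C F2 A9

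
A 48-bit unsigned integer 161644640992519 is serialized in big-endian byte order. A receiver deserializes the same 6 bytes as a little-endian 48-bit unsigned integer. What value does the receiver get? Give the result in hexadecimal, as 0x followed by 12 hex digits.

0x07FD67D30393

161644640992519 in 48-bit hexadecimal is 0x9303D367FD07.
Stored big-endian, the bytes at ascending addresses are 93 03 D3 67 FD 07.
Read back as little-endian, the first byte is least significant, giving 0x07FD67D30393.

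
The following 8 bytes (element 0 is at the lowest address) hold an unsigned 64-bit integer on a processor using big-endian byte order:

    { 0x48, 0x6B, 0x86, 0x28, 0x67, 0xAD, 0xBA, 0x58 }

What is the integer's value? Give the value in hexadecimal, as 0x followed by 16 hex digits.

Big-endian stores the most-significant byte at the lowest address.
The bytes are already most-significant first: 0x486B862867ADBA58.

0x486B862867ADBA58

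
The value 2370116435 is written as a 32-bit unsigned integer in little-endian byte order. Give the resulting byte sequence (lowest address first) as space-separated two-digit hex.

53 1B 45 8D

2370116435 in hexadecimal, padded to 32 bits, is 0x8D451B53.
Split into bytes (most-significant first): 8D 45 1B 53.
Little-endian: lowest address holds the least-significant byte.
So at ascending addresses the bytes are 53 1B 45 8D.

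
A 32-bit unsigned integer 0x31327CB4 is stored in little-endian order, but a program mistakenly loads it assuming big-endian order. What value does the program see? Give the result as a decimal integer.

3028038193

Stored little-endian, the bytes at ascending addresses are B4 7C 32 31.
Read back as big-endian, the last byte is least significant, giving 0xB47C3231.
0xB47C3231 = 3028038193.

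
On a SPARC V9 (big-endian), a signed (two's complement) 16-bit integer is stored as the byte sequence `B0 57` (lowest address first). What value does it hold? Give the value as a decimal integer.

Big-endian stores the most-significant byte at the lowest address.
The bytes are already most-significant first: 0xB057.
Top bit is set, so as a signed 16-bit value this is 0xB057 − 2^16 = -20393.

-20393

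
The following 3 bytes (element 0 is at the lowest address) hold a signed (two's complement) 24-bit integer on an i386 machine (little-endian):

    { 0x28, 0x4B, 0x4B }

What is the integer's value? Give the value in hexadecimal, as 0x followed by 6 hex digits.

Little-endian: lowest address holds the least-significant byte.
Reassemble most-significant byte first: 4B 4B 28 → 0x4B4B28.

0x4B4B28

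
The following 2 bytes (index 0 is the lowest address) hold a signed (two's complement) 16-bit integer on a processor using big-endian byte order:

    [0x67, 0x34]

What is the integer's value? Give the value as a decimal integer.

26420

Big-endian: lowest address holds the most-significant byte.
The bytes are already most-significant first: 0x6734.
0x6734 = 26420.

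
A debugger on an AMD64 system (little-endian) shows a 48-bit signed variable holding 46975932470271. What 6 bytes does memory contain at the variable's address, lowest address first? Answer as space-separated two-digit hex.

FF 93 C4 6F B9 2A

46975932470271 in hexadecimal, padded to 48 bits, is 0x2AB96FC493FF.
Split into bytes (most-significant first): 2A B9 6F C4 93 FF.
In little-endian order the low byte comes first in memory.
So at ascending addresses the bytes are FF 93 C4 6F B9 2A.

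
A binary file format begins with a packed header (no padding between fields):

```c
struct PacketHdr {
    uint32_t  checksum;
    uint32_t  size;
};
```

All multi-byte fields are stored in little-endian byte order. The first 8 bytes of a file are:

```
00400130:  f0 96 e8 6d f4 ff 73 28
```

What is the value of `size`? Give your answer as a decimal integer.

`size` follows `checksum` (4 bytes), so it starts at byte offset 4 and occupies 4 bytes.
Bytes at offsets 4..7: F4 FF 73 28.
Little-endian stores the least-significant byte at the lowest address.
Reassemble most-significant byte first: 28 73 FF F4 → 0x2873FFF4.
0x2873FFF4 = 678690804.

678690804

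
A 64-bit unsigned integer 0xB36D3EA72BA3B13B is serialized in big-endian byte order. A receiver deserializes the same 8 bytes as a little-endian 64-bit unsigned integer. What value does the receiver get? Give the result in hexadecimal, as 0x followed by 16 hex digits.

Stored big-endian, the bytes at ascending addresses are B3 6D 3E A7 2B A3 B1 3B.
Read back as little-endian, the first byte is least significant, giving 0x3BB1A32BA73E6DB3.

0x3BB1A32BA73E6DB3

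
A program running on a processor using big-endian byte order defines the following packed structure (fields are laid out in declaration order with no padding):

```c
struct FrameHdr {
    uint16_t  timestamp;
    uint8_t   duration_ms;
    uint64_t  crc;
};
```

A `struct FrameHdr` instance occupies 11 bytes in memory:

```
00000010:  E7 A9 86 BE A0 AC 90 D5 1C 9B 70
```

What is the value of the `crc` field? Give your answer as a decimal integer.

13736168601530702704

`crc` follows `timestamp` (2 B), `duration_ms` (1 B), so it starts at offset 2 + 1 = 3 and occupies 8 bytes.
Bytes at offsets 3..10: BE A0 AC 90 D5 1C 9B 70.
In big-endian order the high byte comes first in memory.
The bytes are already most-significant first: 0xBEA0AC90D51C9B70.
0xBEA0AC90D51C9B70 = 13736168601530702704.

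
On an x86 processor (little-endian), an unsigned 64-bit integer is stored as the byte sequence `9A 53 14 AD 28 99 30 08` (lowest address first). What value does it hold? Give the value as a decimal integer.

Little-endian: lowest address holds the least-significant byte.
Reassemble most-significant byte first: 08 30 99 28 AD 14 53 9A → 0x08309928AD14539A.
0x08309928AD14539A = 590139951167067034.

590139951167067034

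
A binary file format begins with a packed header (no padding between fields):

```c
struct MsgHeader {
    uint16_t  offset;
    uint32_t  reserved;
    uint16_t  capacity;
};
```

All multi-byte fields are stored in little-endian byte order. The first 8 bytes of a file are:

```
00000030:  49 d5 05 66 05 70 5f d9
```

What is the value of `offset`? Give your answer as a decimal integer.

54601

`offset` is the first field, at byte offset 0, occupying 2 bytes.
Bytes at offsets 0..1: 49 D5.
In little-endian order the low byte comes first in memory.
Reassemble most-significant byte first: D5 49 → 0xD549.
0xD549 = 54601.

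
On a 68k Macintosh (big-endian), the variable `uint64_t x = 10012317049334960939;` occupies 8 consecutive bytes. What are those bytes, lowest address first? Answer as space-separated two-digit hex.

8A F2 E5 4F 10 32 93 2B

10012317049334960939 in hexadecimal, padded to 64 bits, is 0x8AF2E54F1032932B.
Split into bytes (most-significant first): 8A F2 E5 4F 10 32 93 2B.
Big-endian stores the most-significant byte at the lowest address.
So the memory order matches the most-significant-first order: 8A F2 E5 4F 10 32 93 2B.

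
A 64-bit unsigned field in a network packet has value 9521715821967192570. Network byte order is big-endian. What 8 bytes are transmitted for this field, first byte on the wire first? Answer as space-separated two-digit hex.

84 23 EE 17 84 92 31 FA

9521715821967192570 in hexadecimal, padded to 64 bits, is 0x8423EE17849231FA.
Split into bytes (most-significant first): 84 23 EE 17 84 92 31 FA.
In big-endian order the high byte comes first in memory.
So the memory order matches the most-significant-first order: 84 23 EE 17 84 92 31 FA.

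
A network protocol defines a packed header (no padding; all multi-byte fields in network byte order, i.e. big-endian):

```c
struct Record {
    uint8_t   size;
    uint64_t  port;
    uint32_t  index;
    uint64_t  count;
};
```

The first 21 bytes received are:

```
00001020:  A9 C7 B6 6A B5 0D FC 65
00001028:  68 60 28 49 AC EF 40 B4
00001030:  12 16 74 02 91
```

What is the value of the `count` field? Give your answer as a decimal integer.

`count` follows `size` (1 B), `port` (8 B), `index` (4 B), so it starts at offset 1 + 8 + 4 = 13 and occupies 8 bytes.
Bytes at offsets 13..20: EF 40 B4 12 16 74 02 91.
Big-endian: lowest address holds the most-significant byte.
The bytes are already most-significant first: 0xEF40B41216740291.
0xEF40B41216740291 = 17239977363353371281.

17239977363353371281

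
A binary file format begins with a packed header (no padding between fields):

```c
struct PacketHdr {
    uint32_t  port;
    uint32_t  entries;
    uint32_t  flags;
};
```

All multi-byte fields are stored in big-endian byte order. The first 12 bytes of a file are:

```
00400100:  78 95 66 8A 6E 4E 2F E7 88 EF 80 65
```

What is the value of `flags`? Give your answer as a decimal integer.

2297397349

`flags` follows `port` (4 B), `entries` (4 B), so it starts at offset 4 + 4 = 8 and occupies 4 bytes.
Bytes at offsets 8..11: 88 EF 80 65.
Big-endian stores the most-significant byte at the lowest address.
The bytes are already most-significant first: 0x88EF8065.
0x88EF8065 = 2297397349.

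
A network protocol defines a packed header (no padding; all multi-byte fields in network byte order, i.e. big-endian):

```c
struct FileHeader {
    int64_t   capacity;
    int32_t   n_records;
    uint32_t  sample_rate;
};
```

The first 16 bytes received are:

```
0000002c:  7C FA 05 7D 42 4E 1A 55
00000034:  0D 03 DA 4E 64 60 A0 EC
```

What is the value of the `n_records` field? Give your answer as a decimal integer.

218356302

`n_records` follows `capacity` (8 bytes), so it starts at byte offset 8 and occupies 4 bytes.
Bytes at offsets 8..11: 0D 03 DA 4E.
In big-endian order the high byte comes first in memory.
The bytes are already most-significant first: 0x0D03DA4E.
0x0D03DA4E = 218356302.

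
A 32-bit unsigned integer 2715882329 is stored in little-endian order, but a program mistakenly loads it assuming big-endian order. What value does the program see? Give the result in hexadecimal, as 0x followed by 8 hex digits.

0x5913E1A1

2715882329 in 32-bit hexadecimal is 0xA1E11359.
Stored little-endian, the bytes at ascending addresses are 59 13 E1 A1.
Read back as big-endian, the last byte is least significant, giving 0x5913E1A1.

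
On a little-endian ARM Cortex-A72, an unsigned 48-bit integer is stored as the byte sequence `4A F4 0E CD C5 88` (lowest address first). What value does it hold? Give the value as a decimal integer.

150383130244170

In little-endian order the low byte comes first in memory.
Reassemble most-significant byte first: 88 C5 CD 0E F4 4A → 0x88C5CD0EF44A.
0x88C5CD0EF44A = 150383130244170.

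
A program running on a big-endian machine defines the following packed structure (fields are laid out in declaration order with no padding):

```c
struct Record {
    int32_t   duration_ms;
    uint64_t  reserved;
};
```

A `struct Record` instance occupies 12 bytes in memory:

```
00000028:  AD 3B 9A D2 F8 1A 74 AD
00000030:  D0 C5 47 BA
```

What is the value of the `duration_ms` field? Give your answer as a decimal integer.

-1388602670

`duration_ms` is the first field, at byte offset 0, occupying 4 bytes.
Bytes at offsets 0..3: AD 3B 9A D2.
In big-endian order the high byte comes first in memory.
The bytes are already most-significant first: 0xAD3B9AD2.
Top bit is set, so as a signed 32-bit value this is 0xAD3B9AD2 − 2^32 = -1388602670.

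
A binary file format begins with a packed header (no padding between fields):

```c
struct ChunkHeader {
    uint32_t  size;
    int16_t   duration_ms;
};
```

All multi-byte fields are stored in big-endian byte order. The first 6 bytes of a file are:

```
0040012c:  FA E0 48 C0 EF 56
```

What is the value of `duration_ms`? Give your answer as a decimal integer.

-4266

`duration_ms` follows `size` (4 bytes), so it starts at byte offset 4 and occupies 2 bytes.
Bytes at offsets 4..5: EF 56.
In big-endian order the high byte comes first in memory.
The bytes are already most-significant first: 0xEF56.
Top bit is set, so as a signed 16-bit value this is 0xEF56 − 2^16 = -4266.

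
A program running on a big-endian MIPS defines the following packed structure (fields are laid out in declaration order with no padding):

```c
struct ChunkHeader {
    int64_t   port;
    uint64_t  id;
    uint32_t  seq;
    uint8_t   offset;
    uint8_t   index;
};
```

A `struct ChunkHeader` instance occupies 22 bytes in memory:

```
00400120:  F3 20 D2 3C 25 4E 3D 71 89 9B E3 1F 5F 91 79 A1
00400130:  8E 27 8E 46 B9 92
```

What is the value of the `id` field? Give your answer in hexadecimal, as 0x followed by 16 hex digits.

0x899BE31F5F9179A1

`id` follows `port` (8 bytes), so it starts at byte offset 8 and occupies 8 bytes.
Bytes at offsets 8..15: 89 9B E3 1F 5F 91 79 A1.
In big-endian order the high byte comes first in memory.
The bytes are already most-significant first: 0x899BE31F5F9179A1.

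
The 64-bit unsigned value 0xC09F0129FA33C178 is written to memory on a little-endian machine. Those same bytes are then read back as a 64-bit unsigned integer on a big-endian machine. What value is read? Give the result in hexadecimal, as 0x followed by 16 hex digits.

0x78C133FA29019FC0

Stored little-endian, the bytes at ascending addresses are 78 C1 33 FA 29 01 9F C0.
Read back as big-endian, the last byte is least significant, giving 0x78C133FA29019FC0.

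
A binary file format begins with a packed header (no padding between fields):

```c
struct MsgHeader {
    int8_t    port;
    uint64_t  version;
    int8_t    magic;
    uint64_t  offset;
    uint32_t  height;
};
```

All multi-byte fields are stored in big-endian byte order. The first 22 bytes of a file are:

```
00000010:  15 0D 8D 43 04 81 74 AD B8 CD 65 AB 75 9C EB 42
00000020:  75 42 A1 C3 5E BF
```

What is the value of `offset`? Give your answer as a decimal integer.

`offset` follows `port` (1 B), `version` (8 B), `magic` (1 B), so it starts at offset 1 + 8 + 1 = 10 and occupies 8 bytes.
Bytes at offsets 10..17: 65 AB 75 9C EB 42 75 42.
Big-endian: lowest address holds the most-significant byte.
The bytes are already most-significant first: 0x65AB759CEB427542.
0x65AB759CEB427542 = 7326078535670592834.

7326078535670592834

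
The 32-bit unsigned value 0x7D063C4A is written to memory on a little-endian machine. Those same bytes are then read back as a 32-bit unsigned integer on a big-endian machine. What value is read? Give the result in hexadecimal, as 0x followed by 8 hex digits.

Stored little-endian, the bytes at ascending addresses are 4A 3C 06 7D.
Read back as big-endian, the last byte is least significant, giving 0x4A3C067D.

0x4A3C067D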